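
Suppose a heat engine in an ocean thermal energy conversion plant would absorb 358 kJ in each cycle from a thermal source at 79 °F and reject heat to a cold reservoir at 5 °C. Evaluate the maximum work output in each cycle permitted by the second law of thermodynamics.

T_H = 79 °F → (79 − 32) × 5/9 = 26.11 °C = 299.26 K.
T_C = 5 °C → 5 + 273.15 = 278.15 K.
The second-law ceiling is the Carnot efficiency, η_max = 1 − T_C/T_H = 1 − 278.15/299.26 = 0.0705.
W_max = η_max · Q_H = 0.0705 × 358 = 25.3 kJ.

W_max ≈ 25.3 kJ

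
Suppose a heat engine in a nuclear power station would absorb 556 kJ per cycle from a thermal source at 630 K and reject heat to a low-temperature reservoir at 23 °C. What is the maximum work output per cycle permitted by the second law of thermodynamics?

W_max ≈ 295 kJ

T_C = 23 °C → 23 + 273.15 = 296.15 K.
The second-law ceiling is the Carnot efficiency, η_max = 1 − T_C/T_H = 1 − 296.15/630.00 = 0.5299.
W_max = η_max · Q_H = 0.5299 × 556 = 295 kJ.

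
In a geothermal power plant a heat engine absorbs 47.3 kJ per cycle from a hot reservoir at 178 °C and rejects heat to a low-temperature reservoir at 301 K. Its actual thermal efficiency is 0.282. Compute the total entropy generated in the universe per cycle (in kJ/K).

T_H = 178 °C → 178 + 273.15 = 451.15 K.
W = η·Q_H = 0.282 × 47.3 = 13.34 kJ, so Q_C = Q_H − W = 33.96 kJ.
Entropy balance on the reservoirs: −Q_H/T_H = -0.1048 kJ/K, +Q_C/T_C = 0.1128 kJ/K.
ΔS_univ = −Q_H/T_H + Q_C/T_C = 0.00799 kJ/K (> 0, since η = 0.282 < η_Carnot = 0.333).

ΔS_univ ≈ 0.00799 kJ/K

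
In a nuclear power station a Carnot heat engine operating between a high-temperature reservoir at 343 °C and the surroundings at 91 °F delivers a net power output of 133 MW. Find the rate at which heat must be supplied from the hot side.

T_H = 343 °C → 343 + 273.15 = 616.15 K.
T_C = 91 °F → (91 − 32) × 5/9 = 32.78 °C = 305.93 K.
The Carnot efficiency is η = 1 − T_C/T_H = 1 − 305.93/616.15 = 0.5035.
Q_H = W/η = 133/0.5035 = 264.2 MW.

Q̇_H ≈ 264.2 MW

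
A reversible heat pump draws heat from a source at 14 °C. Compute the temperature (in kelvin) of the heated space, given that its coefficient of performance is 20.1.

T_H ≈ 302 K

T_C = 14 °C → 14 + 273.15 = 287.15 K.
COP_HP = T_H/(T_H − T_C) ⇒ T_H = T_C·COP_HP/(COP_HP − 1) = 287.15 × 20.1/(20.1 − 1) = 302 K.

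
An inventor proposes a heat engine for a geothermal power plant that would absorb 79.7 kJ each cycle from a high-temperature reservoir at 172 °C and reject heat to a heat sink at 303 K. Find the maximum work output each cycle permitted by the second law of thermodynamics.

W_max ≈ 25.45 kJ

T_H = 172 °C → 172 + 273.15 = 445.15 K.
The upper bound on efficiency is η_max = 1 − T_C/T_H = 1 − 303.00/445.15 = 0.3193.
W_max = η_max · Q_H = 0.3193 × 79.7 = 25.45 kJ.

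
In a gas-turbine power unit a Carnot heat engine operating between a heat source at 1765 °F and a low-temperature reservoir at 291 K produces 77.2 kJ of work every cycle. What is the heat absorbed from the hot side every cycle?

T_H = 1765 °F → (1765 − 32) × 5/9 = 962.78 °C = 1235.93 K.
The Carnot efficiency is η = 1 − T_C/T_H = 1 − 291.00/1235.93 = 0.7645.
Q_H = W/η = 77.2/0.7645 = 101 kJ.

Q_H ≈ 101 kJ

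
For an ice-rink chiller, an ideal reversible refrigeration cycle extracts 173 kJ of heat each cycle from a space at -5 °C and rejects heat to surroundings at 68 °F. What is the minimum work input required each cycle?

W_in ≈ 16.13 kJ

T_H = 68 °F → (68 − 32) × 5/9 = 20.00 °C = 293.15 K.
T_C = -5 °C → -5 + 273.15 = 268.15 K.
COP_R = T_C/(T_H − T_C) = 268.15/25.00 = 10.7260.
W = Q_C/COP_R = 173/10.7260 = 16.13 kJ.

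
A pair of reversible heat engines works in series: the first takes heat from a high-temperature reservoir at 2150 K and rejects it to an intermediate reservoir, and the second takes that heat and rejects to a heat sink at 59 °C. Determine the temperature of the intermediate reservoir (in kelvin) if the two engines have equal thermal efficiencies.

T_C = 59 °C → 59 + 273.15 = 332.15 K.
Equal efficiencies require 1 − T_m/T_H = 1 − T_C/T_m, i.e. T_m/T_H = T_C/T_m, so T_m = √(T_H·T_C) = √(2150.00 × 332.15) = 845.1 K.

T_m ≈ 845.1 K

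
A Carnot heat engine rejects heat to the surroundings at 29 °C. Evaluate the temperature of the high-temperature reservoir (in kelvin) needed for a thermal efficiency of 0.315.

T_H ≈ 441 K

T_C = 29 °C → 29 + 273.15 = 302.15 K.
From η = 1 − T_C/T_H, solving for T_H gives T_H = T_C/(1 − η) = 302.15/(1 − 0.315) = 441 K.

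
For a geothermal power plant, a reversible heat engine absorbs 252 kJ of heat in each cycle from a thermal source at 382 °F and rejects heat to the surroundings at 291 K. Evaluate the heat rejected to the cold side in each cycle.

T_H = 382 °F → (382 − 32) × 5/9 = 194.44 °C = 467.59 K.
The Carnot efficiency is η = 1 − T_C/T_H = 1 − 291.00/467.59 = 0.3777.
For a reversible cycle Q_C/Q_H = T_C/T_H, so Q_C = 252 × 291.00/467.59 = 157 kJ.

Q_C ≈ 157 kJ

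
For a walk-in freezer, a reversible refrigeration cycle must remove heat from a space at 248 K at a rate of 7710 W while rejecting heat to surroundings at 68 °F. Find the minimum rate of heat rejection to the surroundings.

Q̇_H ≈ 9110 W

T_H = 68 °F → (68 − 32) × 5/9 = 20.00 °C = 293.15 K.
For a reversible cycle Q_H/Q_C = T_H/T_C, so Q_H = Q_C·T_H/T_C = 7710 × 293.15/248.00 = 9110 W.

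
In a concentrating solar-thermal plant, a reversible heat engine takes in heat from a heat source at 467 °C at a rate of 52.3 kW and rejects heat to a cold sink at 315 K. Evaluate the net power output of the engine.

T_H = 467 °C → 467 + 273.15 = 740.15 K.
η_rev = 1 − T_C/T_H = 1 − 315.00/740.15 = 0.5744.
W = η·Q_H = 0.5744 × 52.3 = 30.0 kW.

Ẇ ≈ 30.0 kW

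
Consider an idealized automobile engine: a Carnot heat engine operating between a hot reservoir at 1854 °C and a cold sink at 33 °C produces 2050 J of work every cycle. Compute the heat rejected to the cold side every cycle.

T_H = 1854 °C → 1854 + 273.15 = 2127.15 K.
T_C = 33 °C → 33 + 273.15 = 306.15 K.
Carnot efficiency: η = 1 − T_C/T_H = 1 − 306.15/2127.15 = 0.8561.
Since Q_C/Q_H = T_C/T_H and Q_H = W/η, Q_C = W·T_C/(T_H − T_C) = 2050 × 306.15/1821.00 = 345 J.

Q_C ≈ 345 J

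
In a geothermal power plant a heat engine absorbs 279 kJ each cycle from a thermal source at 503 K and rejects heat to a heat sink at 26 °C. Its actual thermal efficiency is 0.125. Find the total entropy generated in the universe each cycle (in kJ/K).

ΔS_univ ≈ 0.261 kJ/K

T_C = 26 °C → 26 + 273.15 = 299.15 K.
W = η·Q_H = 0.125 × 279 = 34.88 kJ, so Q_C = Q_H − W = 244.1 kJ.
The hot reservoir loses entropy Q_H/T_H = 279/503.00 = 0.5547 kJ/K; the cold reservoir gains Q_C/T_C = 244.1/299.15 = 0.8161 kJ/K.
ΔS_univ = −Q_H/T_H + Q_C/T_C = 0.261 kJ/K (> 0, since η = 0.125 < η_Carnot = 0.405).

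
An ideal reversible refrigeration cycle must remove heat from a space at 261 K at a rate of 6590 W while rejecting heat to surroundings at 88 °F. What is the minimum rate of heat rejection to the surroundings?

Q̇_H ≈ 7680 W

T_H = 88 °F → (88 − 32) × 5/9 = 31.11 °C = 304.26 K.
For a reversible cycle Q_H/Q_C = T_H/T_C, so Q_H = Q_C·T_H/T_C = 6590 × 304.26/261.00 = 7680 W.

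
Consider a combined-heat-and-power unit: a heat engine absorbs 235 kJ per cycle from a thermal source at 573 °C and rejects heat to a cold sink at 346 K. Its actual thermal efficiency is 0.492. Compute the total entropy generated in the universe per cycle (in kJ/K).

T_H = 573 °C → 573 + 273.15 = 846.15 K.
W = η·Q_H = 0.492 × 235 = 115.6 kJ, so Q_C = Q_H − W = 119.4 kJ.
The hot reservoir loses entropy Q_H/T_H = 235/846.15 = 0.2777 kJ/K; the cold reservoir gains Q_C/T_C = 119.4/346.00 = 0.3450 kJ/K.
ΔS_univ = −Q_H/T_H + Q_C/T_C = 0.0673 kJ/K (> 0, since η = 0.492 < η_Carnot = 0.591).

ΔS_univ ≈ 0.0673 kJ/K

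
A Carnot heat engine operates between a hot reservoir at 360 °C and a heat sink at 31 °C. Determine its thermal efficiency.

T_H = 360 °C → 360 + 273.15 = 633.15 K.
T_C = 31 °C → 31 + 273.15 = 304.15 K.
Carnot efficiency: η = 1 − T_C/T_H = 1 − 304.15/633.15 = 0.520.

η ≈ 0.520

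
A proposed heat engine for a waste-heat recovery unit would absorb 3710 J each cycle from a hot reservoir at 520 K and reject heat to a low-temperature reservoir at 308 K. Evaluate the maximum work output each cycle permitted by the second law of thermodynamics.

The upper bound on efficiency is η_max = 1 − T_C/T_H = 1 − 308.00/520.00 = 0.4077.
W_max = η_max · Q_H = 0.4077 × 3710 = 1510 J.

W_max ≈ 1510 J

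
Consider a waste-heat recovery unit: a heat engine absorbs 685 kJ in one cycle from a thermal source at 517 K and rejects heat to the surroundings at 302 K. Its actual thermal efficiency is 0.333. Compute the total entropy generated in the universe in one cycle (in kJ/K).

ΔS_univ ≈ 0.1879 kJ/K

W = η·Q_H = 0.333 × 685 = 228.1 kJ, so Q_C = Q_H − W = 456.9 kJ.
Entropy balance on the reservoirs: −Q_H/T_H = -1.325 kJ/K, +Q_C/T_C = 1.513 kJ/K.
ΔS_univ = −Q_H/T_H + Q_C/T_C = 0.1879 kJ/K (> 0, since η = 0.333 < η_Carnot = 0.416).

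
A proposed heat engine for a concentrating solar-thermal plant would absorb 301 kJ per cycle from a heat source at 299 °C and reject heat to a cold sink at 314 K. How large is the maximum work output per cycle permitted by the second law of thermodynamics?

W_max ≈ 135.8 kJ

T_H = 299 °C → 299 + 273.15 = 572.15 K.
By the Carnot theorem, η_max = 1 − T_C/T_H = 1 − 314.00/572.15 = 0.4512.
W_max = η_max · Q_H = 0.4512 × 301 = 135.8 kJ.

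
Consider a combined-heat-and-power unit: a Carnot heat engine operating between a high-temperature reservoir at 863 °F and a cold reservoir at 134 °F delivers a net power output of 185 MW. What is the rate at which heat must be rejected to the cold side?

T_H = 863 °F → (863 − 32) × 5/9 = 461.67 °C = 734.82 K.
T_C = 134 °F → (134 − 32) × 5/9 = 56.67 °C = 329.82 K.
Since the cycle is reversible, η = 1 − T_C/T_H = 1 − 329.82/734.82 = 0.5512.
Since Q_C/Q_H = T_C/T_H and Q_H = W/η, Q_C = W·T_C/(T_H − T_C) = 185 × 329.82/405.00 = 151 MW.

Q̇_C ≈ 151 MW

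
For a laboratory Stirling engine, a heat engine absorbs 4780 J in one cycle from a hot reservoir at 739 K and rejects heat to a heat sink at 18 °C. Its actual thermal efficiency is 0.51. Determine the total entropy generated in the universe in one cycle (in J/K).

T_C = 18 °C → 18 + 273.15 = 291.15 K.
W = η·Q_H = 0.51 × 4780 = 2438 J, so Q_C = Q_H − W = 2342 J.
Reservoir entropy changes: ΔS_H = −Q_H/T_H = −4780/739.00 = -6.468 J/K and ΔS_C = +Q_C/T_C = 2342/291.15 = 8.045 J/K.
ΔS_univ = −Q_H/T_H + Q_C/T_C = 1.58 J/K (> 0, since η = 0.51 < η_Carnot = 0.606).

ΔS_univ ≈ 1.58 J/K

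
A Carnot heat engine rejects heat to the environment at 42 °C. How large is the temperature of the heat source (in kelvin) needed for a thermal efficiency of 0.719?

T_C = 42 °C → 42 + 273.15 = 315.15 K.
From η = 1 − T_C/T_H, solving for T_H gives T_H = T_C/(1 − η) = 315.15/(1 − 0.719) = 1122 K.

T_H ≈ 1122 K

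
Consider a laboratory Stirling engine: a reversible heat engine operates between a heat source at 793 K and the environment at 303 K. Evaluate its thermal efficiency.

For a reversible engine, η = 1 − T_C/T_H = 1 − 303.00/793.00 = 0.6179.

η ≈ 0.6179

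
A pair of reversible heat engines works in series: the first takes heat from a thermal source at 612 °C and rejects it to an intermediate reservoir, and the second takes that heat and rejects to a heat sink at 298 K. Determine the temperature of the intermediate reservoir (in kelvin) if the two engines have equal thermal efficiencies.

T_m ≈ 514 K

T_H = 612 °C → 612 + 273.15 = 885.15 K.
Equal efficiencies require 1 − T_m/T_H = 1 − T_C/T_m, i.e. T_m/T_H = T_C/T_m, so T_m = √(T_H·T_C) = √(885.15 × 298.00) = 514 K.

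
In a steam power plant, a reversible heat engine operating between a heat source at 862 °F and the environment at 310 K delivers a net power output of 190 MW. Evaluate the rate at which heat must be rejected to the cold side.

Q̇_C ≈ 139 MW

T_H = 862 °F → (862 − 32) × 5/9 = 461.11 °C = 734.26 K.
η_rev = 1 − T_C/T_H = 1 − 310.00/734.26 = 0.5778.
Since Q_C/Q_H = T_C/T_H and Q_H = W/η, Q_C = W·T_C/(T_H − T_C) = 190 × 310.00/424.26 = 139 MW.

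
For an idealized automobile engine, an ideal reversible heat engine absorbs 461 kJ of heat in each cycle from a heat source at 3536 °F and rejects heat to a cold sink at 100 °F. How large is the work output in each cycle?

T_H = 3536 °F → (3536 − 32) × 5/9 = 1946.67 °C = 2219.82 K.
T_C = 100 °F → (100 − 32) × 5/9 = 37.78 °C = 310.93 K.
η_rev = 1 − T_C/T_H = 1 − 310.93/2219.82 = 0.8599.
W = η·Q_H = 0.8599 × 461 = 396 kJ.

W ≈ 396 kJ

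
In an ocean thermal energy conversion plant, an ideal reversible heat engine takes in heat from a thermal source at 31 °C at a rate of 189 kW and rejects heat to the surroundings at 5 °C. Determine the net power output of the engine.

Ẇ ≈ 16.16 kW

T_H = 31 °C → 31 + 273.15 = 304.15 K.
T_C = 5 °C → 5 + 273.15 = 278.15 K.
η_rev = 1 − T_C/T_H = 1 − 278.15/304.15 = 0.0855.
W = η·Q_H = 0.0855 × 189 = 16.16 kW.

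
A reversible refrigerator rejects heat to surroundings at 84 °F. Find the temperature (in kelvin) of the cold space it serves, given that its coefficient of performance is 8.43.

T_C ≈ 270 K

T_H = 84 °F → (84 − 32) × 5/9 = 28.89 °C = 302.04 K.
COP_R = T_C/(T_H − T_C) ⇒ T_C = T_H·COP_R/(1 + COP_R) = 302.04 × 8.43/(1 + 8.43) = 270 K.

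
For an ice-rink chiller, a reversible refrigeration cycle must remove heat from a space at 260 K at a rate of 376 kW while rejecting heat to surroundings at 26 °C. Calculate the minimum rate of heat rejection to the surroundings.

Q̇_H ≈ 433 kW

T_H = 26 °C → 26 + 273.15 = 299.15 K.
For a reversible cycle Q_H/Q_C = T_H/T_C, so Q_H = Q_C·T_H/T_C = 376 × 299.15/260.00 = 433 kW.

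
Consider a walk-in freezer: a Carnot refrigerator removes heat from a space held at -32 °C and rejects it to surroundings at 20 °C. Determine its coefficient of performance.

COP_R ≈ 4.637

T_H = 20 °C → 20 + 273.15 = 293.15 K.
T_C = -32 °C → -32 + 273.15 = 241.15 K.
For a reversible refrigerator, COP_R = T_C/(T_H − T_C) = 241.15/(293.15 − 241.15) = 4.637.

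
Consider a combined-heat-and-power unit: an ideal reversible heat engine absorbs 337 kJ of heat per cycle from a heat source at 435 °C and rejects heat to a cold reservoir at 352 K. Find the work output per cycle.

T_H = 435 °C → 435 + 273.15 = 708.15 K.
Since the cycle is reversible, η = 1 − T_C/T_H = 1 − 352.00/708.15 = 0.5029.
W = η·Q_H = 0.5029 × 337 = 169 kJ.

W ≈ 169 kJ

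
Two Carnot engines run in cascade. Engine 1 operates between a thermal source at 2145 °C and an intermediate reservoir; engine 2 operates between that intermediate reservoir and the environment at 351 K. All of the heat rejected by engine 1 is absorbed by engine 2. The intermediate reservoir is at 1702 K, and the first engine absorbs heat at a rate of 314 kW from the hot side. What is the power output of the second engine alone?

T_H = 2145 °C → 2145 + 273.15 = 2418.15 K.
Heat entering the second stage: Q_m = Q_H·(T_m/T_H) = 314 × 1702.00/2418.15 = 221 kW.
Second-stage efficiency η₂ = 1 − T_C/T_m = 1 − 351.00/1702.00 = 0.7938, so W₂ = η₂·Q_m = 175 kW.

Ẇ₂ ≈ 175 kW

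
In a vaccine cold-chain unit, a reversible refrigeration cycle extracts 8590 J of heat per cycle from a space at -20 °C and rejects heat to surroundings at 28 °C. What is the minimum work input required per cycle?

T_H = 28 °C → 28 + 273.15 = 301.15 K.
T_C = -20 °C → -20 + 273.15 = 253.15 K.
Carnot COP: COP_R = T_C/(T_H − T_C) = 253.15/48.00 = 5.2740.
W = Q_C/COP_R = 8590/5.2740 = 1630 J.

W_in ≈ 1630 J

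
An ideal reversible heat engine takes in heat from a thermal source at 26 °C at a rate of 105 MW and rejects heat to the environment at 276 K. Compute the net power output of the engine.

Ẇ ≈ 8.13 MW

T_H = 26 °C → 26 + 273.15 = 299.15 K.
Carnot efficiency: η = 1 − T_C/T_H = 1 − 276.00/299.15 = 0.0774.
W = η·Q_H = 0.0774 × 105 = 8.13 MW.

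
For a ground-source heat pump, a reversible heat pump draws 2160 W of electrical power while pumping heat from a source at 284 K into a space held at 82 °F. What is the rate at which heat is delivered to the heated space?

T_H = 82 °F → (82 − 32) × 5/9 = 27.78 °C = 300.93 K.
Reversible heating COP: COP_HP = T_H/(T_H − T_C) = 300.93/16.93 = 17.7772.
Q_H = COP_HP · W = 17.7772 × 2160 = 38400 W.

Q̇_H ≈ 38400 W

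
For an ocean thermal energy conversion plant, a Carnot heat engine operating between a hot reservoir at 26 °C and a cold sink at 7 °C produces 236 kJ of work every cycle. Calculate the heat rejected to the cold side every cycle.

T_H = 26 °C → 26 + 273.15 = 299.15 K.
T_C = 7 °C → 7 + 273.15 = 280.15 K.
For a reversible engine, η = 1 − T_C/T_H = 1 − 280.15/299.15 = 0.0635.
Since Q_C/Q_H = T_C/T_H and Q_H = W/η, Q_C = W·T_C/(T_H − T_C) = 236 × 280.15/19.00 = 3480 kJ.

Q_C ≈ 3480 kJ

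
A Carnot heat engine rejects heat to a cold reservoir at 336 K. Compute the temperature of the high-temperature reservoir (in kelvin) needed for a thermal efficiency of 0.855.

From η = 1 − T_C/T_H, solving for T_H gives T_H = T_C/(1 − η) = 336.00/(1 − 0.855) = 2320 K.

T_H ≈ 2320 K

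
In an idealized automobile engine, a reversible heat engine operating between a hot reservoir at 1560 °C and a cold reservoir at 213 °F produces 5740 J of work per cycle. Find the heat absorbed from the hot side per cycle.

T_H = 1560 °C → 1560 + 273.15 = 1833.15 K.
T_C = 213 °F → (213 − 32) × 5/9 = 100.56 °C = 373.71 K.
The Carnot efficiency is η = 1 − T_C/T_H = 1 − 373.71/1833.15 = 0.7961.
Q_H = W/η = 5740/0.7961 = 7210 J.

Q_H ≈ 7210 J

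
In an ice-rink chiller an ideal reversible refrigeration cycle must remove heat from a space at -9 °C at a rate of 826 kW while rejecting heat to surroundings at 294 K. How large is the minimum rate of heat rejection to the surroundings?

T_C = -9 °C → -9 + 273.15 = 264.15 K.
For a reversible cycle Q_H/Q_C = T_H/T_C, so Q_H = Q_C·T_H/T_C = 826 × 294.00/264.15 = 919.3 kW.

Q̇_H ≈ 919.3 kW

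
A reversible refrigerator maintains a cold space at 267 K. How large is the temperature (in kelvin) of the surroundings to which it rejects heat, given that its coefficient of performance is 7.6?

T_H ≈ 302.1 K

COP_R = T_C/(T_H − T_C) ⇒ T_H = T_C·(1 + 1/COP_R) = 267.00 × (1 + 1/7.6) = 302.1 K.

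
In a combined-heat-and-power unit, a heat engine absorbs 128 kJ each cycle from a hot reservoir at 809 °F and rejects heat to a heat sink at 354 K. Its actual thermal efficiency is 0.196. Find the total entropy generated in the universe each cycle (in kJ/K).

ΔS_univ ≈ 0.109 kJ/K

T_H = 809 °F → (809 − 32) × 5/9 = 431.67 °C = 704.82 K.
W = η·Q_H = 0.196 × 128 = 25.09 kJ, so Q_C = Q_H − W = 102.9 kJ.
Entropy balance on the reservoirs: −Q_H/T_H = -0.1816 kJ/K, +Q_C/T_C = 0.2907 kJ/K.
ΔS_univ = −Q_H/T_H + Q_C/T_C = 0.109 kJ/K (> 0, since η = 0.196 < η_Carnot = 0.498).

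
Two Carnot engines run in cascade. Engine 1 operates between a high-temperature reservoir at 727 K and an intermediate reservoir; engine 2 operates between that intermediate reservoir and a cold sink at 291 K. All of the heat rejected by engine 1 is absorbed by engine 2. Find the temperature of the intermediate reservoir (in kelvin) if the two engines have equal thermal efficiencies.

T_m ≈ 460 K

Equal efficiencies require 1 − T_m/T_H = 1 − T_C/T_m, i.e. T_m/T_H = T_C/T_m, so T_m = √(T_H·T_C) = √(727.00 × 291.00) = 460 K.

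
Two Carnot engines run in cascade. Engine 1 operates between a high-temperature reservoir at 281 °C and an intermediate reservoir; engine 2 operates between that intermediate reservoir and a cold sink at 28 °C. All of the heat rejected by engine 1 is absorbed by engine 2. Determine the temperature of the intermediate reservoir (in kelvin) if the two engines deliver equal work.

T_H = 281 °C → 281 + 273.15 = 554.15 K.
T_C = 28 °C → 28 + 273.15 = 301.15 K.
For reversible stages Q_m = Q_H·(T_m/T_H). Setting W₁ = Q_H(1 − T_m/T_H) equal to W₂ = Q_m(1 − T_C/T_m) = Q_H·(T_m − T_C)/T_H gives T_H − T_m = T_m − T_C, so T_m = (T_H + T_C)/2 = (554.15 + 301.15)/2 = 428 K.

T_m ≈ 428 K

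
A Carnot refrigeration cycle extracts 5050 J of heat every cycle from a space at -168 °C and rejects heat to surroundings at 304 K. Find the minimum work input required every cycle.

W_in ≈ 9550 J

T_C = -168 °C → -168 + 273.15 = 105.15 K.
The reversible coefficient of performance is COP_R = T_C/(T_H − T_C) = 105.15/198.85 = 0.5288.
W = Q_C/COP_R = 5050/0.5288 = 9550 J.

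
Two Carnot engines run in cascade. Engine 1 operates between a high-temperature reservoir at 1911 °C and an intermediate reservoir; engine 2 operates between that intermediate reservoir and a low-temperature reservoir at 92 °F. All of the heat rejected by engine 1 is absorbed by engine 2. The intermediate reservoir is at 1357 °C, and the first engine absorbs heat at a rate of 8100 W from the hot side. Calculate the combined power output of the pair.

Ẇ_total ≈ 6963 W

T_H = 1911 °C → 1911 + 273.15 = 2184.15 K.
T_C = 92 °F → (92 − 32) × 5/9 = 33.33 °C = 306.48 K.
Two reversible stages in series are equivalent to a single Carnot engine between T_H and T_C, so η_total = 1 − T_C/T_H = 1 − 306.48/2184.15 = 0.8597.
W_total = η_total · Q_H = 0.8597 × 8100 = 6963 W.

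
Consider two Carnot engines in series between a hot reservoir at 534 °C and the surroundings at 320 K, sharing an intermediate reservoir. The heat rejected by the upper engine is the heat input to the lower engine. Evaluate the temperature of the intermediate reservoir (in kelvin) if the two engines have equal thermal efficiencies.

T_H = 534 °C → 534 + 273.15 = 807.15 K.
Equal efficiencies require 1 − T_m/T_H = 1 − T_C/T_m, i.e. T_m/T_H = T_C/T_m, so T_m = √(T_H·T_C) = √(807.15 × 320.00) = 508 K.

T_m ≈ 508 K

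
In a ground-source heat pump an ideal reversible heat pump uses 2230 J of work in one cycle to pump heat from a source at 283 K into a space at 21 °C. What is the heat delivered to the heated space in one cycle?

Q_H ≈ 58800 J

T_H = 21 °C → 21 + 273.15 = 294.15 K.
The Carnot heat-pump COP is COP_HP = T_H/(T_H − T_C) = 294.15/11.15 = 26.3812.
Q_H = COP_HP · W = 26.3812 × 2230 = 58800 J.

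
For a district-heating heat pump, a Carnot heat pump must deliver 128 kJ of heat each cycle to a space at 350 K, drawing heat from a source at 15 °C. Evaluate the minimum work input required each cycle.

T_C = 15 °C → 15 + 273.15 = 288.15 K.
Reversible heating COP: COP_HP = T_H/(T_H − T_C) = 350.00/61.85 = 5.6589.
W = Q_H/COP_HP = 128/5.6589 = 22.6 kJ.

W_in ≈ 22.6 kJ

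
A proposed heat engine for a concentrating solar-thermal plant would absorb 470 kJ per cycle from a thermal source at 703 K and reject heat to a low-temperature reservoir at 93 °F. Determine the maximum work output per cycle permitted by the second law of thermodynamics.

T_C = 93 °F → (93 − 32) × 5/9 = 33.89 °C = 307.04 K.
The second-law ceiling is the Carnot efficiency, η_max = 1 − T_C/T_H = 1 − 307.04/703.00 = 0.5632.
W_max = η_max · Q_H = 0.5632 × 470 = 264.7 kJ.

W_max ≈ 264.7 kJ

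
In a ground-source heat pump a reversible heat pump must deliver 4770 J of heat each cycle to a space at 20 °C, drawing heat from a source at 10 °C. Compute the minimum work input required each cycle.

T_H = 20 °C → 20 + 273.15 = 293.15 K.
T_C = 10 °C → 10 + 273.15 = 283.15 K.
Reversible heating COP: COP_HP = T_H/(T_H − T_C) = 293.15/10.00 = 29.3150.
W = Q_H/COP_HP = 4770/29.3150 = 163 J.

W_in ≈ 163 J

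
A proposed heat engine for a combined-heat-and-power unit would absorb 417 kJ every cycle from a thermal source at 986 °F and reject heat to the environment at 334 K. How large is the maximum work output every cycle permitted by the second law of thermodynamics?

T_H = 986 °F → (986 − 32) × 5/9 = 530.00 °C = 803.15 K.
No engine can exceed the Carnot limit: η_max = 1 − T_C/T_H = 1 − 334.00/803.15 = 0.5841.
W_max = η_max · Q_H = 0.5841 × 417 = 244 kJ.

W_max ≈ 244 kJ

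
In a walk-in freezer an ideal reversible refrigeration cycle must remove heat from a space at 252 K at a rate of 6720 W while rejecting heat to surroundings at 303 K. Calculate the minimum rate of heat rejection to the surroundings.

For a reversible cycle Q_H/Q_C = T_H/T_C, so Q_H = Q_C·T_H/T_C = 6720 × 303.00/252.00 = 8080 W.

Q̇_H ≈ 8080 W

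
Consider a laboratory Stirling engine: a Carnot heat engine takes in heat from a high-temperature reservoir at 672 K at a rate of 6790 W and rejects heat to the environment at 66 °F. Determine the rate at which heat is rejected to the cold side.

T_C = 66 °F → (66 − 32) × 5/9 = 18.89 °C = 292.04 K.
The Carnot efficiency is η = 1 − T_C/T_H = 1 − 292.04/672.00 = 0.5654.
For a reversible cycle Q_C/Q_H = T_C/T_H, so Q_C = 6790 × 292.04/672.00 = 2950 W.

Q̇_C ≈ 2950 W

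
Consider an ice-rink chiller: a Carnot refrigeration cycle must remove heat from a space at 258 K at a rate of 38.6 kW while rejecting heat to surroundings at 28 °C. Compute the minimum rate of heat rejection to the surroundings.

T_H = 28 °C → 28 + 273.15 = 301.15 K.
For a reversible cycle Q_H/Q_C = T_H/T_C, so Q_H = Q_C·T_H/T_C = 38.6 × 301.15/258.00 = 45.1 kW.

Q̇_H ≈ 45.1 kW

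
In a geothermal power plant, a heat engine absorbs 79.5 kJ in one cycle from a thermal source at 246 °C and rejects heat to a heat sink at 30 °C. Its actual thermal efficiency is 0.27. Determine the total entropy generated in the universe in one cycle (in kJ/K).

ΔS_univ ≈ 0.0383 kJ/K

T_H = 246 °C → 246 + 273.15 = 519.15 K.
T_C = 30 °C → 30 + 273.15 = 303.15 K.
W = η·Q_H = 0.27 × 79.5 = 21.46 kJ, so Q_C = Q_H − W = 58.03 kJ.
Entropy balance on the reservoirs: −Q_H/T_H = -0.1531 kJ/K, +Q_C/T_C = 0.1914 kJ/K.
ΔS_univ = −Q_H/T_H + Q_C/T_C = 0.0383 kJ/K (> 0, since η = 0.27 < η_Carnot = 0.416).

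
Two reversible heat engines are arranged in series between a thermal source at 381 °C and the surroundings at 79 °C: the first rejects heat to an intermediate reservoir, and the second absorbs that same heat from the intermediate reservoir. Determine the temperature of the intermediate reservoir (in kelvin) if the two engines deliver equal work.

T_H = 381 °C → 381 + 273.15 = 654.15 K.
T_C = 79 °C → 79 + 273.15 = 352.15 K.
For reversible stages Q_m = Q_H·(T_m/T_H). Setting W₁ = Q_H(1 − T_m/T_H) equal to W₂ = Q_m(1 − T_C/T_m) = Q_H·(T_m − T_C)/T_H gives T_H − T_m = T_m − T_C, so T_m = (T_H + T_C)/2 = (654.15 + 352.15)/2 = 503.1 K.

T_m ≈ 503.1 K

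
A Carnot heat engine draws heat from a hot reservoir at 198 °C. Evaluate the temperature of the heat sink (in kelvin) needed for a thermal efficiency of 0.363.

T_C ≈ 300 K

T_H = 198 °C → 198 + 273.15 = 471.15 K.
From η = 1 − T_C/T_H, T_C = T_H·(1 − η) = 471.15 × (1 − 0.363) = 300 K.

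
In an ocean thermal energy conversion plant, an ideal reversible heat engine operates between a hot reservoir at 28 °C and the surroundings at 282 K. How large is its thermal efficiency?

η ≈ 0.0636

T_H = 28 °C → 28 + 273.15 = 301.15 K.
The Carnot efficiency is η = 1 − T_C/T_H = 1 − 282.00/301.15 = 0.0636.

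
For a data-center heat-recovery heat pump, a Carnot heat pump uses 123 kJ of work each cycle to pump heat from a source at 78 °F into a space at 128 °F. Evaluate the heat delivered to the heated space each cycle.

Q_H ≈ 1450 kJ

T_H = 128 °F → (128 − 32) × 5/9 = 53.33 °C = 326.48 K.
T_C = 78 °F → (78 − 32) × 5/9 = 25.56 °C = 298.71 K.
For a reversible heat pump, COP_HP = T_H/(T_H − T_C) = 326.48/27.78 = 11.7534.
Q_H = COP_HP · W = 11.7534 × 123 = 1450 kJ.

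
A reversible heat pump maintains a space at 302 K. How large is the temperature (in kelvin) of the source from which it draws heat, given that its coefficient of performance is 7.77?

T_C ≈ 263.1 K

COP_HP = T_H/(T_H − T_C) ⇒ T_C = T_H·(COP_HP − 1)/COP_HP = 302.00 × (7.77 − 1)/7.77 = 263.1 K.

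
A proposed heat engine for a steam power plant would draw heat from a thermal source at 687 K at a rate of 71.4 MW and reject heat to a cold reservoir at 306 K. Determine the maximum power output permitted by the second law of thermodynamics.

The upper bound on efficiency is η_max = 1 − T_C/T_H = 1 − 306.00/687.00 = 0.5546.
W_max = η_max · Q_H = 0.5546 × 71.4 = 39.60 MW.

Ẇ_max ≈ 39.60 MW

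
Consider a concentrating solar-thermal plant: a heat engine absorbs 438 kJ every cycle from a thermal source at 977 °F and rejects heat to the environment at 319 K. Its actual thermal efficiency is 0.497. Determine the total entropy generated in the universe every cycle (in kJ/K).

T_H = 977 °F → (977 − 32) × 5/9 = 525.00 °C = 798.15 K.
W = η·Q_H = 0.497 × 438 = 217.7 kJ, so Q_C = Q_H − W = 220.3 kJ.
Entropy balance on the reservoirs: −Q_H/T_H = -0.5488 kJ/K, +Q_C/T_C = 0.6906 kJ/K.
ΔS_univ = −Q_H/T_H + Q_C/T_C = 0.142 kJ/K (> 0, since η = 0.497 < η_Carnot = 0.600).

ΔS_univ ≈ 0.142 kJ/K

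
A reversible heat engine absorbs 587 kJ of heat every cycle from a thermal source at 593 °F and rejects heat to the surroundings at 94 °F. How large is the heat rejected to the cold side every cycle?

Q_C ≈ 309 kJ

T_H = 593 °F → (593 − 32) × 5/9 = 311.67 °C = 584.82 K.
T_C = 94 °F → (94 − 32) × 5/9 = 34.44 °C = 307.59 K.
Carnot efficiency: η = 1 − T_C/T_H = 1 − 307.59/584.82 = 0.4740.
For a reversible cycle Q_C/Q_H = T_C/T_H, so Q_C = 587 × 307.59/584.82 = 309 kJ.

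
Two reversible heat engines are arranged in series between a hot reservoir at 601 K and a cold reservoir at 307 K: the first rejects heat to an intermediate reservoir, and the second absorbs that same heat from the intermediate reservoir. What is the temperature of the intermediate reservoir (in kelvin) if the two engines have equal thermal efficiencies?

Equal efficiencies require 1 − T_m/T_H = 1 − T_C/T_m, i.e. T_m/T_H = T_C/T_m, so T_m = √(T_H·T_C) = √(601.00 × 307.00) = 430 K.

T_m ≈ 430 K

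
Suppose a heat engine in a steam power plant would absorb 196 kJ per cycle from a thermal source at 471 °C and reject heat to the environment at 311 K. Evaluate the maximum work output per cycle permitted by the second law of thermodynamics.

T_H = 471 °C → 471 + 273.15 = 744.15 K.
By the Carnot theorem, η_max = 1 − T_C/T_H = 1 − 311.00/744.15 = 0.5821.
W_max = η_max · Q_H = 0.5821 × 196 = 114.1 kJ.

W_max ≈ 114.1 kJ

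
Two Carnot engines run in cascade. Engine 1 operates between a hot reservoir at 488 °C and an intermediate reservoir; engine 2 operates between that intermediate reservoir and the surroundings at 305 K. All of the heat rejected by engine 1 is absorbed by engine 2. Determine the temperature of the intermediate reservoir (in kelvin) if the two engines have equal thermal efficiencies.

T_H = 488 °C → 488 + 273.15 = 761.15 K.
Equal efficiencies require 1 − T_m/T_H = 1 − T_C/T_m, i.e. T_m/T_H = T_C/T_m, so T_m = √(T_H·T_C) = √(761.15 × 305.00) = 482 K.

T_m ≈ 482 K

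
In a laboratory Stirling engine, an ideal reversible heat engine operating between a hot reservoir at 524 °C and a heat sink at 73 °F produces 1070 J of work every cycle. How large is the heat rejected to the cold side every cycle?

T_H = 524 °C → 524 + 273.15 = 797.15 K.
T_C = 73 °F → (73 − 32) × 5/9 = 22.78 °C = 295.93 K.
η_rev = 1 − T_C/T_H = 1 − 295.93/797.15 = 0.6288.
Since Q_C/Q_H = T_C/T_H and Q_H = W/η, Q_C = W·T_C/(T_H − T_C) = 1070 × 295.93/501.22 = 632 J.

Q_C ≈ 632 J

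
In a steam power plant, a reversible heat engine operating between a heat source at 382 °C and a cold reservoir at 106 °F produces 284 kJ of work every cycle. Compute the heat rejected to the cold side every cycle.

Q_C ≈ 262 kJ

T_H = 382 °C → 382 + 273.15 = 655.15 K.
T_C = 106 °F → (106 − 32) × 5/9 = 41.11 °C = 314.26 K.
For a reversible engine, η = 1 − T_C/T_H = 1 − 314.26/655.15 = 0.5203.
Since Q_C/Q_H = T_C/T_H and Q_H = W/η, Q_C = W·T_C/(T_H − T_C) = 284 × 314.26/340.89 = 262 kJ.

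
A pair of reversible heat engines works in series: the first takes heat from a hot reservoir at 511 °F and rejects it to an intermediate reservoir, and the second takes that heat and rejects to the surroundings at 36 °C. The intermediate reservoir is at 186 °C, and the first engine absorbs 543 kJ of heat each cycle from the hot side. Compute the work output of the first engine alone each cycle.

T_H = 511 °F → (511 − 32) × 5/9 = 266.11 °C = 539.26 K.
T_C = 36 °C → 36 + 273.15 = 309.15 K.
T_m = 186 °C → 186 + 273.15 = 459.15 K.
First-stage efficiency η₁ = 1 − T_m/T_H = 1 − 459.15/539.26 = 0.1486.
W₁ = η₁·Q_H = 0.1486 × 543 = 80.67 kJ.

W₁ ≈ 80.67 kJ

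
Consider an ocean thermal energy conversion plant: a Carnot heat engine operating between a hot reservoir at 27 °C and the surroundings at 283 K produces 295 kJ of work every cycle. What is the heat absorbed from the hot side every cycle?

Q_H ≈ 5160 kJ

T_H = 27 °C → 27 + 273.15 = 300.15 K.
Carnot efficiency: η = 1 − T_C/T_H = 1 − 283.00/300.15 = 0.0571.
Q_H = W/η = 295/0.0571 = 5160 kJ.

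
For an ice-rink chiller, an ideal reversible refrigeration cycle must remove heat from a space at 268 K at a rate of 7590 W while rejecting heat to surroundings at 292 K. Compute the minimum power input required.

The reversible coefficient of performance is COP_R = T_C/(T_H − T_C) = 268.00/24.00 = 11.1667.
W = Q_C/COP_R = 7590/11.1667 = 679.7 W.

Ẇ_in ≈ 679.7 W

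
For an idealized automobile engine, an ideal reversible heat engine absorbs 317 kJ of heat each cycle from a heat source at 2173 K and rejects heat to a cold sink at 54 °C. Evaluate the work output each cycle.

W ≈ 269.3 kJ

T_C = 54 °C → 54 + 273.15 = 327.15 K.
The Carnot efficiency is η = 1 − T_C/T_H = 1 − 327.15/2173.00 = 0.8494.
W = η·Q_H = 0.8494 × 317 = 269.3 kJ.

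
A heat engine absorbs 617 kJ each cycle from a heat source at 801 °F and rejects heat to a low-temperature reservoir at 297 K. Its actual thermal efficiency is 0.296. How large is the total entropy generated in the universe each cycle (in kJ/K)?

ΔS_univ ≈ 0.5816 kJ/K

T_H = 801 °F → (801 − 32) × 5/9 = 427.22 °C = 700.37 K.
W = η·Q_H = 0.296 × 617 = 182.6 kJ, so Q_C = Q_H − W = 434.4 kJ.
Entropy balance on the reservoirs: −Q_H/T_H = -0.8810 kJ/K, +Q_C/T_C = 1.463 kJ/K.
ΔS_univ = −Q_H/T_H + Q_C/T_C = 0.5816 kJ/K (> 0, since η = 0.296 < η_Carnot = 0.576).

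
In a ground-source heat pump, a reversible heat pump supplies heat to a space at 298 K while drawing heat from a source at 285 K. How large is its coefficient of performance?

For a reversible heat pump, COP_HP = T_H/(T_H − T_C) = 298.00/(298.00 − 285.00) = 22.92.

COP_HP ≈ 22.92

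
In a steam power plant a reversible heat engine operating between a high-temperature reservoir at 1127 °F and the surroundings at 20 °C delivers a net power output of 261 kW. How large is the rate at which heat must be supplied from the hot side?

Q̇_H ≈ 391.0 kW

T_H = 1127 °F → (1127 − 32) × 5/9 = 608.33 °C = 881.48 K.
T_C = 20 °C → 20 + 273.15 = 293.15 K.
Since the cycle is reversible, η = 1 − T_C/T_H = 1 − 293.15/881.48 = 0.6674.
Q_H = W/η = 261/0.6674 = 391.0 kW.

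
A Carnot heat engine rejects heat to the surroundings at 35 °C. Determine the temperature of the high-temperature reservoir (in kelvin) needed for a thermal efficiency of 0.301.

T_C = 35 °C → 35 + 273.15 = 308.15 K.
From η = 1 − T_C/T_H, solving for T_H gives T_H = T_C/(1 − η) = 308.15/(1 − 0.301) = 440.8 K.

T_H ≈ 440.8 K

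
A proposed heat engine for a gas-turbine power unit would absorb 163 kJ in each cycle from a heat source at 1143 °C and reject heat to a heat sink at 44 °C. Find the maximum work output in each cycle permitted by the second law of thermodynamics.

T_H = 1143 °C → 1143 + 273.15 = 1416.15 K.
T_C = 44 °C → 44 + 273.15 = 317.15 K.
The upper bound on efficiency is η_max = 1 − T_C/T_H = 1 − 317.15/1416.15 = 0.7760.
W_max = η_max · Q_H = 0.7760 × 163 = 126 kJ.

W_max ≈ 126 kJ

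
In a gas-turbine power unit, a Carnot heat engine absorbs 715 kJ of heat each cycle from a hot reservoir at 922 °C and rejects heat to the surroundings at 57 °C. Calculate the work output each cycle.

W ≈ 517 kJ

T_H = 922 °C → 922 + 273.15 = 1195.15 K.
T_C = 57 °C → 57 + 273.15 = 330.15 K.
Carnot efficiency: η = 1 − T_C/T_H = 1 − 330.15/1195.15 = 0.7238.
W = η·Q_H = 0.7238 × 715 = 517 kJ.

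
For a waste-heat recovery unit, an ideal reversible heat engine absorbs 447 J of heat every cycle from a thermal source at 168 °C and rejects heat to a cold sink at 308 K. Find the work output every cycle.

T_H = 168 °C → 168 + 273.15 = 441.15 K.
Carnot efficiency: η = 1 − T_C/T_H = 1 − 308.00/441.15 = 0.3018.
W = η·Q_H = 0.3018 × 447 = 135 J.

W ≈ 135 J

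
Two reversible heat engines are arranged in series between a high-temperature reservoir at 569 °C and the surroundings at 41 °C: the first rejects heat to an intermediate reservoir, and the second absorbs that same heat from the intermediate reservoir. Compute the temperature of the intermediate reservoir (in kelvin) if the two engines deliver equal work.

T_m ≈ 578 K

T_H = 569 °C → 569 + 273.15 = 842.15 K.
T_C = 41 °C → 41 + 273.15 = 314.15 K.
For reversible stages Q_m = Q_H·(T_m/T_H). Setting W₁ = Q_H(1 − T_m/T_H) equal to W₂ = Q_m(1 − T_C/T_m) = Q_H·(T_m − T_C)/T_H gives T_H − T_m = T_m − T_C, so T_m = (T_H + T_C)/2 = (842.15 + 314.15)/2 = 578 K.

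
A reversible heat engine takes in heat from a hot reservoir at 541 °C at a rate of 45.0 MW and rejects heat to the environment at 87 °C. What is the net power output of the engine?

Ẇ ≈ 25.1 MW

T_H = 541 °C → 541 + 273.15 = 814.15 K.
T_C = 87 °C → 87 + 273.15 = 360.15 K.
For a reversible engine, η = 1 − T_C/T_H = 1 − 360.15/814.15 = 0.5576.
W = η·Q_H = 0.5576 × 45.0 = 25.1 MW.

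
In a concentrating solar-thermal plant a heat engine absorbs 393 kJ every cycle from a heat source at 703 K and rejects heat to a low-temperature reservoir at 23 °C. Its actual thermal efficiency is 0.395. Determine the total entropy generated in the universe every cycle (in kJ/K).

T_C = 23 °C → 23 + 273.15 = 296.15 K.
W = η·Q_H = 0.395 × 393 = 155.2 kJ, so Q_C = Q_H − W = 237.8 kJ.
The hot reservoir loses entropy Q_H/T_H = 393/703.00 = 0.5590 kJ/K; the cold reservoir gains Q_C/T_C = 237.8/296.15 = 0.8029 kJ/K.
ΔS_univ = −Q_H/T_H + Q_C/T_C = 0.244 kJ/K (> 0, since η = 0.395 < η_Carnot = 0.579).

ΔS_univ ≈ 0.244 kJ/K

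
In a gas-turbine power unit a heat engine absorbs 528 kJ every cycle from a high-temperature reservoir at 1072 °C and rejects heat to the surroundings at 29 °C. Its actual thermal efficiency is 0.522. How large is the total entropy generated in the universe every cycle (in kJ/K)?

ΔS_univ ≈ 0.443 kJ/K

T_H = 1072 °C → 1072 + 273.15 = 1345.15 K.
T_C = 29 °C → 29 + 273.15 = 302.15 K.
W = η·Q_H = 0.522 × 528 = 275.6 kJ, so Q_C = Q_H − W = 252.4 kJ.
Entropy balance on the reservoirs: −Q_H/T_H = -0.3925 kJ/K, +Q_C/T_C = 0.8353 kJ/K.
ΔS_univ = −Q_H/T_H + Q_C/T_C = 0.443 kJ/K (> 0, since η = 0.522 < η_Carnot = 0.775).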